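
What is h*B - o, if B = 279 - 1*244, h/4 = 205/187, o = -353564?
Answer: 66145168/187 ≈ 3.5372e+5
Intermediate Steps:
h = 820/187 (h = 4*(205/187) = 820/187 ≈ 4.3850)
B = 35 (B = 279 - 244 = 35)
h*B - o = (820/187)*35 - 1*(-353564) = 28700/187 + 353564 = 66145168/187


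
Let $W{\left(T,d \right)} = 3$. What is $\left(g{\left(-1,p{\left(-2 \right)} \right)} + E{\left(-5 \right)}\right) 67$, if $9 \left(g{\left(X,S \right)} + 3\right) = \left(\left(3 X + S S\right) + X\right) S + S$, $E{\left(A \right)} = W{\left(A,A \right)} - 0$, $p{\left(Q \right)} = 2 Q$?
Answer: $- \frac{3484}{9} \approx -387.11$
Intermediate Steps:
$E{\left(A \right)} = 3$ ($E{\left(A \right)} = 3 - 0 = 3 + 0 = 3$)
$g{\left(X,S \right)} = -3 + \frac{S}{9} + \frac{S \left(S^{2} + 4 X\right)}{9}$ ($g{\left(X,S \right)} = -3 + \frac{\left(\left(3 X + S S\right) + X\right) S + S}{9} = -3 + \frac{\left(\left(3 X + S^{2}\right) + X\right) S + S}{9} = -3 + \frac{\left(\left(S^{2} + 3 X\right) + X\right) S + S}{9} = -3 + \frac{\left(S^{2} + 4 X\right) S + S}{9} = -3 + \frac{S \left(S^{2} + 4 X\right) + S}{9} = -3 + \frac{S + S \left(S^{2} + 4 X\right)}{9} = -3 + \left(\frac{S}{9} + \frac{S \left(S^{2} + 4 X\right)}{9}\right) = -3 + \frac{S}{9} + \frac{S \left(S^{2} + 4 X\right)}{9}$)
$\left(g{\left(-1,p{\left(-2 \right)} \right)} + E{\left(-5 \right)}\right) 67 = \left(\left(-3 + \frac{2 \left(-2\right)}{9} + \frac{\left(2 \left(-2\right)\right)^{3}}{9} + \frac{4}{9} \cdot 2 \left(-2\right) \left(-1\right)\right) + 3\right) 67 = \left(\left(-3 + \frac{1}{9} \left(-4\right) + \frac{\left(-4\right)^{3}}{9} + \frac{4}{9} \left(-4\right) \left(-1\right)\right) + 3\right) 67 = \left(\left(-3 - \frac{4}{9} + \frac{1}{9} \left(-64\right) + \frac{16}{9}\right) + 3\right) 67 = \left(\left(-3 - \frac{4}{9} - \frac{64}{9} + \frac{16}{9}\right) + 3\right) 67 = \left(- \frac{79}{9} + 3\right) 67 = \left(- \frac{52}{9}\right) 67 = - \frac{3484}{9}$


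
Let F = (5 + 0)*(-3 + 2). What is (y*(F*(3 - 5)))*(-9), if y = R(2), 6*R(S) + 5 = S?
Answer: 45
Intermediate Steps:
R(S) = -⅚ + S/6
F = -5 (F = 5*(-1) = -5)
y = -½ (y = -⅚ + (⅙)*2 = -⅚ + ⅓ = -½ ≈ -0.50000)
(y*(F*(3 - 5)))*(-9) = -(-5)*(3 - 5)/2*(-9) = -(-5)*(-2)/2*(-9) = -½*10*(-9) = -5*(-9) = 45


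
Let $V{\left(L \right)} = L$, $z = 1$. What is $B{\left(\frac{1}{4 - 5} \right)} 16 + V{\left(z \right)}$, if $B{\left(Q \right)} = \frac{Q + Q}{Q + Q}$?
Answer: $17$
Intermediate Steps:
$B{\left(Q \right)} = 1$ ($B{\left(Q \right)} = \frac{2 Q}{2 Q} = 2 Q \frac{1}{2 Q} = 1$)
$B{\left(\frac{1}{4 - 5} \right)} 16 + V{\left(z \right)} = 1 \cdot 16 + 1 = 16 + 1 = 17$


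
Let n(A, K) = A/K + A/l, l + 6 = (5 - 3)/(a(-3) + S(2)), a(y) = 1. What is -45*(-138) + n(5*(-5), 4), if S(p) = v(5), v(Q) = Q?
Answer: 422155/68 ≈ 6208.2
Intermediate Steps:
S(p) = 5
l = -17/3 (l = -6 + (5 - 3)/(1 + 5) = -6 + 2/6 = -6 + 2*(⅙) = -6 + ⅓ = -17/3 ≈ -5.6667)
n(A, K) = -3*A/17 + A/K (n(A, K) = A/K + A/(-17/3) = A/K + A*(-3/17) = A/K - 3*A/17 = -3*A/17 + A/K)
-45*(-138) + n(5*(-5), 4) = -45*(-138) + (-15*(-5)/17 + (5*(-5))/4) = 6210 + (-3/17*(-25) - 25*¼) = 6210 + (75/17 - 25/4) = 6210 - 125/68 = 422155/68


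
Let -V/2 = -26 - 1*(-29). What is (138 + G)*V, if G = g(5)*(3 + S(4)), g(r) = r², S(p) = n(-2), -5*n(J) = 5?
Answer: -1128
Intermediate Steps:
n(J) = -1 (n(J) = -⅕*5 = -1)
S(p) = -1
V = -6 (V = -2*(-26 - 1*(-29)) = -2*(-26 + 29) = -2*3 = -6)
G = 50 (G = 5²*(3 - 1) = 25*2 = 50)
(138 + G)*V = (138 + 50)*(-6) = 188*(-6) = -1128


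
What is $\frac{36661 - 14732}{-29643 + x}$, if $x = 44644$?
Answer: $\frac{21929}{15001} \approx 1.4618$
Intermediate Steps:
$\frac{36661 - 14732}{-29643 + x} = \frac{36661 - 14732}{-29643 + 44644} = \frac{21929}{15001}$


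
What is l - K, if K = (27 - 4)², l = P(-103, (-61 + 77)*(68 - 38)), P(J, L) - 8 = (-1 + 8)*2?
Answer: -507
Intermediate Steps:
P(J, L) = 22 (P(J, L) = 8 + (-1 + 8)*2 = 8 + 7*2 = 8 + 14 = 22)
l = 22
K = 529 (K = 23² = 529)
l - K = 22 - 1*529 = 22 - 529 = -507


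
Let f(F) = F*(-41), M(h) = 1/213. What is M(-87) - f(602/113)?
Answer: 5257379/24069 ≈ 218.43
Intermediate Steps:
M(h) = 1/213
f(F) = -41*F
M(-87) - f(602/113) = 1/213 - (-41)*602/113 = 1/213 - 1*(-24682/113) = 1/213 + 24682/113 = 5257379/24069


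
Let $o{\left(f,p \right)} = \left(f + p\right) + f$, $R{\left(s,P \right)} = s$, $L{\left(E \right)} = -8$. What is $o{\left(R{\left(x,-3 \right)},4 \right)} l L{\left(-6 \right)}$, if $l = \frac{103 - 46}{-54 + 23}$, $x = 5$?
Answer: $\frac{6384}{31} \approx 205.94$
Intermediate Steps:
$o{\left(f,p \right)} = p + 2 f$
$l = - \frac{57}{31}$ ($l = \frac{57}{-31} = 57 \left(- \frac{1}{31}\right) = - \frac{57}{31} \approx -1.8387$)
$o{\left(R{\left(x,-3 \right)},4 \right)} l L{\left(-6 \right)} = \left(4 + 2 \cdot 5\right) \left(- \frac{57}{31}\right) \left(-8\right) = \left(4 + 10\right) \left(- \frac{57}{31}\right) \left(-8\right) = 14 \left(- \frac{57}{31}\right) \left(-8\right) = \left(- \frac{798}{31}\right) \left(-8\right) = \frac{6384}{31}$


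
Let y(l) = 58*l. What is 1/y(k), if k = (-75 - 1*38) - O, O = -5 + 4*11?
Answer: -1/8816 ≈ -0.00011343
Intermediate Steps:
O = 39 (O = -5 + 44 = 39)
k = -152 (k = (-75 - 1*38) - 1*39 = (-75 - 38) - 39 = -113 - 39 = -152)
1/y(k) = 1/(58*(-152)) = 1/(-8816) = -1/8816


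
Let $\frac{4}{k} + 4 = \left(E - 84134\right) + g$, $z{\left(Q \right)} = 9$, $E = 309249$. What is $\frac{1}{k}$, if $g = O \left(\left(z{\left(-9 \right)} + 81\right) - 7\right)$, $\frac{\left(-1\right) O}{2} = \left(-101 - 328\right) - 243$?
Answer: $\frac{336663}{4} \approx 84166.0$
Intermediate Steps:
$O = 1344$ ($O = - 2 \left(\left(-101 - 328\right) - 243\right) = - 2 \left(-429 - 243\right) = \left(-2\right) \left(-672\right) = 1344$)
$g = 111552$ ($g = 1344 \left(\left(9 + 81\right) - 7\right) = 1344 \left(90 - 7\right) = 1344 \cdot 83 = 111552$)
$k = \frac{4}{336663}$ ($k = \frac{4}{-4 + \left(\left(309249 - 84134\right) + 111552\right)} = \frac{4}{-4 + \left(225115 + 111552\right)} = \frac{4}{-4 + 336667} = \frac{4}{336663} \approx 1.1881 \cdot 10^{-5}$)
$\frac{1}{k} = \frac{1}{\frac{4}{336663}} = \frac{336663}{4}$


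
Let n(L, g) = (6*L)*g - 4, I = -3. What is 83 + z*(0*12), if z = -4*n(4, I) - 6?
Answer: 83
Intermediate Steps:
n(L, g) = -4 + 6*L*g (n(L, g) = 6*L*g - 4 = -4 + 6*L*g)
z = 298 (z = -4*(-4 + 6*4*(-3)) - 6 = -4*(-4 - 72) - 6 = -4*(-76) - 6 = 304 - 6 = 298)
83 + z*(0*12) = 83 + 298*(0*12) = 83 + 298*0 = 83 + 0 = 83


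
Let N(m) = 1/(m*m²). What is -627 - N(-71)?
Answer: -224410196/357911 ≈ -627.00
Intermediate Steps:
N(m) = m⁻³ (N(m) = 1/(m³) = m⁻³)
-627 - N(-71) = -627 - 1/(-71)³ = -627 - 1*(-1/357911) = -627 + 1/357911 = -224410196/357911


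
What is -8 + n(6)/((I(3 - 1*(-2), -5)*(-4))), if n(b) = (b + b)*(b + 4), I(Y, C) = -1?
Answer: 22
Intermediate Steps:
n(b) = 2*b*(4 + b) (n(b) = (2*b)*(4 + b) = 2*b*(4 + b))
-8 + n(6)/((I(3 - 1*(-2), -5)*(-4))) = -8 + (2*6*(4 + 6))/((-1*(-4))) = -8 + (2*6*10)/4 = -8 + (1/4)*120 = -8 + 30 = 22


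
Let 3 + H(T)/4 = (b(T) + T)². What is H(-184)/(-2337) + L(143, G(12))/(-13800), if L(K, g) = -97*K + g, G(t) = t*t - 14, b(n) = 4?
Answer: -585400561/10750200 ≈ -54.455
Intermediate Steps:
G(t) = -14 + t² (G(t) = t² - 14 = -14 + t²)
L(K, g) = g - 97*K
H(T) = -12 + 4*(4 + T)²
H(-184)/(-2337) + L(143, G(12))/(-13800) = (-12 + 4*(4 - 184)²)/(-2337) + ((-14 + 12²) - 97*143)/(-13800) = (-12 + 4*(-180)²)*(-1/2337) + ((-14 + 144) - 13871)*(-1/13800) = (-12 + 4*32400)*(-1/2337) + (130 - 13871)*(-1/13800) = (-12 + 129600)*(-1/2337) - 13741*(-1/13800) = 129588*(-1/2337) + 13741/13800 = -43196/779 + 13741/13800 = -585400561/10750200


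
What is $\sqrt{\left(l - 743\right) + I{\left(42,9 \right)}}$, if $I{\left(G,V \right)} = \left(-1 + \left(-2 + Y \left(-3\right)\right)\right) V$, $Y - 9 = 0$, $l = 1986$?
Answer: $\sqrt{973} \approx 31.193$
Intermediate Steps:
$Y = 9$ ($Y = 9 + 0 = 9$)
$I{\left(G,V \right)} = - 30 V$ ($I{\left(G,V \right)} = \left(-1 + \left(-2 + 9 \left(-3\right)\right)\right) V = \left(-1 - 29\right) V = - 30 V$)
$\sqrt{\left(l - 743\right) + I{\left(42,9 \right)}} = \sqrt{\left(1986 - 743\right) - 270} = \sqrt{1243 - 270} = \sqrt{973}$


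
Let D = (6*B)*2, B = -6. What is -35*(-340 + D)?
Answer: 14420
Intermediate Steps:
D = -72 (D = (6*(-6))*2 = -36*2 = -72)
-35*(-340 + D) = -35*(-340 - 72) = -35*(-412) = 14420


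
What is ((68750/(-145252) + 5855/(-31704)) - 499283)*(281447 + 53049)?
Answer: -24033912855747960572/143908419 ≈ -1.6701e+11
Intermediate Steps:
((68750/(-145252) + 5855/(-31704)) - 499283)*(281447 + 53049) = ((68750*(-1/145252) + 5855*(-1/31704)) - 499283)*334496 = ((-34375/72626 - 5855/31704) - 499283)*334496 = (-757525115/1151267352 - 499283)*334496 = -574808974833731/1151267352*334496 = -24033912855747960572/143908419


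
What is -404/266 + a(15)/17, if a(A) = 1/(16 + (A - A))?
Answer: -54811/36176 ≈ -1.5151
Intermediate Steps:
a(A) = 1/16 (a(A) = 1/(16 + 0) = 1/16)
-404/266 + a(15)/17 = -404/266 + (1/16)/17 = -404*1/266 + (1/16)*(1/17) = -202/133 + 1/272 = -54811/36176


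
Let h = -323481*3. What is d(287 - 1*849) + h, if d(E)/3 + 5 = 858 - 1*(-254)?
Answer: -967122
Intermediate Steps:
h = -970443
d(E) = 3321 (d(E) = -15 + 3*(858 - 1*(-254)) = -15 + 3*(858 + 254) = -15 + 3*1112 = -15 + 3336 = 3321)
d(287 - 1*849) + h = 3321 - 970443 = -967122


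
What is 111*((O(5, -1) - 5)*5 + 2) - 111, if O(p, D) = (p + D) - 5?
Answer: -3219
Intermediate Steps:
O(p, D) = -5 + D + p (O(p, D) = (D + p) - 5 = -5 + D + p)
111*((O(5, -1) - 5)*5 + 2) - 111 = 111*(((-5 - 1 + 5) - 5)*5 + 2) - 111 = 111*((-1 - 5)*5 + 2) - 111 = 111*(-6*5 + 2) - 111 = 111*(-30 + 2) - 111 = 111*(-28) - 111 = -3108 - 111 = -3219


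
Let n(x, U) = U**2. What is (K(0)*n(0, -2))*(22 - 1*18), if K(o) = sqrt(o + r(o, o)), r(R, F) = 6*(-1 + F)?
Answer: 16*I*sqrt(6) ≈ 39.192*I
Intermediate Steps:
r(R, F) = -6 + 6*F
K(o) = sqrt(-6 + 7*o) (K(o) = sqrt(o + (-6 + 6*o)) = sqrt(-6 + 7*o))
(K(0)*n(0, -2))*(22 - 1*18) = (sqrt(-6 + 7*0)*(-2)**2)*(22 - 1*18) = (sqrt(-6 + 0)*4)*(22 - 18) = (sqrt(-6)*4)*4 = ((I*sqrt(6))*4)*4 = (4*I*sqrt(6))*4 = 16*I*sqrt(6)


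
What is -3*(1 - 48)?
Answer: 141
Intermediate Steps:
-3*(1 - 48) = -3*(-47) = 141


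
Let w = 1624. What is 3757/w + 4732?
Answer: 7688525/1624 ≈ 4734.3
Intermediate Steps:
3757/w + 4732 = 3757/1624 + 4732 = 7688525/1624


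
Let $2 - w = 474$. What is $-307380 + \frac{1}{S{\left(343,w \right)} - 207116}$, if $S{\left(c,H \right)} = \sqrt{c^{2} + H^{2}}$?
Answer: $- \frac{13185586731136856}{42896697023} - \frac{\sqrt{340433}}{42896697023} \approx -3.0738 \cdot 10^{5}$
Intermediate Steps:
$w = -472$ ($w = 2 - 474 = -472$)
$S{\left(c,H \right)} = \sqrt{H^{2} + c^{2}}$
$-307380 + \frac{1}{S{\left(343,w \right)} - 207116} = -307380 + \frac{1}{\sqrt{\left(-472\right)^{2} + 343^{2}} - 207116} = -307380 + \frac{1}{\sqrt{222784 + 117649} - 207116} = -307380 + \frac{1}{\sqrt{340433} - 207116} = -307380 + \frac{1}{-207116 + \sqrt{340433}}$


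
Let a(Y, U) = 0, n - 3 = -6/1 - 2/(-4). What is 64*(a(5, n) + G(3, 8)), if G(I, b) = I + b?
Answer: 704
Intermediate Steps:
n = -5/2 (n = 3 + (-6/1 - 2/(-4)) = 3 + (-6*1 - 2*(-¼)) = 3 + (-6 + ½) = 3 - 11/2 = -5/2 ≈ -2.5000)
64*(a(5, n) + G(3, 8)) = 64*(0 + (3 + 8)) = 64*(0 + 11) = 64*11 = 704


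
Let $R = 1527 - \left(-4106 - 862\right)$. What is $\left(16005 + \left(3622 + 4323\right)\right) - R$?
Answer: $17455$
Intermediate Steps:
$R = 6495$ ($R = 1527 - -4968 = 1527 + 4968 = 6495$)
$\left(16005 + \left(3622 + 4323\right)\right) - R = \left(16005 + \left(3622 + 4323\right)\right) - 6495 = \left(16005 + 7945\right) - 6495 = 23950 - 6495 = 17455$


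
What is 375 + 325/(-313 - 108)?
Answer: 157550/421 ≈ 374.23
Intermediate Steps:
375 + 325/(-313 - 108) = 375 + 325/(-421) = 375 - 1/421*325 = 375 - 325/421 = 157550/421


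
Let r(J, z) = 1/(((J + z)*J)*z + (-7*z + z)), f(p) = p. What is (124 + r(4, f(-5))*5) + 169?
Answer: 2931/10 ≈ 293.10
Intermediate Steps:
r(J, z) = 1/(-6*z + J*z*(J + z)) (r(J, z) = 1/((J*(J + z))*z - 6*z) = 1/(J*z*(J + z) - 6*z) = 1/(-6*z + J*z*(J + z)))
(124 + r(4, f(-5))*5) + 169 = (124 + (1/((-5)*(-6 + 4² + 4*(-5))))*5) + 169 = (124 - 1/(5*(-6 + 16 - 20))*5) + 169 = (124 - ⅕/(-10)*5) + 169 = (124 - ⅕*(-⅒)*5) + 169 = (124 + (1/50)*5) + 169 = (124 + ⅒) + 169 = 1241/10 + 169 = 2931/10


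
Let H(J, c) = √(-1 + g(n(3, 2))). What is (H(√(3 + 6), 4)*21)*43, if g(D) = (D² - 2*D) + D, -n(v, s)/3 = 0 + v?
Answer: 903*√89 ≈ 8518.9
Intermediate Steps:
n(v, s) = -3*v (n(v, s) = -3*(0 + v) = -3*v)
g(D) = D² - D
H(J, c) = √89 (H(J, c) = √(-1 + (-3*3)*(-1 - 3*3)) = √(-1 - 9*(-1 - 9)) = √(-1 - 9*(-10)) = √(-1 + 90) = √89)
(H(√(3 + 6), 4)*21)*43 = (√89*21)*43 = (21*√89)*43 = 903*√89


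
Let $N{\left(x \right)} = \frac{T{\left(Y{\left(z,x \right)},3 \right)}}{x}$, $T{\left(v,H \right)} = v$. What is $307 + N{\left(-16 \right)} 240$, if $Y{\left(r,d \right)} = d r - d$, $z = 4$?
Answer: $1027$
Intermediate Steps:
$Y{\left(r,d \right)} = - d + d r$
$N{\left(x \right)} = 3$ ($N{\left(x \right)} = \frac{x \left(-1 + 4\right)}{x} = \frac{x 3}{x} = \frac{3 x}{x} = 3$)
$307 + N{\left(-16 \right)} 240 = 307 + 3 \cdot 240 = 307 + 720 = 1027$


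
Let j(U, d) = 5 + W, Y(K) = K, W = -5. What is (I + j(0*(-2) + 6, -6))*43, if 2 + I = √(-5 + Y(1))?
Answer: -86 + 86*I ≈ -86.0 + 86.0*I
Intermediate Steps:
j(U, d) = 0 (j(U, d) = 5 - 5 = 0)
I = -2 + 2*I (I = -2 + √(-5 + 1) = -2 + √(-4) = -2 + 2*I ≈ -2.0 + 2.0*I)
(I + j(0*(-2) + 6, -6))*43 = ((-2 + 2*I) + 0)*43 = (-2 + 2*I)*43 = -86 + 86*I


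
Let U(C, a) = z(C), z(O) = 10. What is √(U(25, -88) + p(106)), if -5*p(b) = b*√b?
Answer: √(250 - 530*√106)/5 ≈ 14.431*I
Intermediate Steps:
U(C, a) = 10
p(b) = -b^(3/2)/5 (p(b) = -b*√b/5 = -b^(3/2)/5)
√(U(25, -88) + p(106)) = √(10 - 106*√106/5)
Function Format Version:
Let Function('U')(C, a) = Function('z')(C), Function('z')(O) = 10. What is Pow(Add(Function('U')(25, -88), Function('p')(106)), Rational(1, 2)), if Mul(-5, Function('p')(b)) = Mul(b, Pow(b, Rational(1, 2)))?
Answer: Mul(Rational(1, 5), Pow(Add(250, Mul(-530, Pow(106, Rational(1, 2)))), Rational(1, 2))) ≈ Mul(14.431, I)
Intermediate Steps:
Function('U')(C, a) = 10
Function('p')(b) = Mul(Rational(-1, 5), Pow(b, Rational(3, 2))) (Function('p')(b) = Mul(Rational(-1, 5), Mul(b, Pow(b, Rational(1, 2)))) = Mul(Rational(-1, 5), Pow(b, Rational(3, 2))))
Pow(Add(Function('U')(25, -88), Function('p')(106)), Rational(1, 2)) = Pow(Add(10, Mul(Rational(-1, 5), Pow(106, Rational(3, 2)))), Rational(1, 2)) = Pow(Add(10, Mul(Rational(-1, 5), Mul(106, Pow(106, Rational(1, 2))))), Rational(1, 2)) = Pow(Add(10, Mul(Rational(-106, 5), Pow(106, Rational(1, 2)))), Rational(1, 2))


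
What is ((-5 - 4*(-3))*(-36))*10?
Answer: -2520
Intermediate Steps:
((-5 - 4*(-3))*(-36))*10 = ((-5 + 12)*(-36))*10 = (7*(-36))*10 = -252*10 = -2520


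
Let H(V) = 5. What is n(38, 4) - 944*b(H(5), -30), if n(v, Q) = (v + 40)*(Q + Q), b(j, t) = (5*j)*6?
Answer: -140976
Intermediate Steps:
b(j, t) = 30*j
n(v, Q) = 2*Q*(40 + v) (n(v, Q) = (40 + v)*(2*Q) = 2*Q*(40 + v))
n(38, 4) - 944*b(H(5), -30) = 2*4*(40 + 38) - 28320*5 = 2*4*78 - 944*150 = 624 - 141600 = -140976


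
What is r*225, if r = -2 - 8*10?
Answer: -18450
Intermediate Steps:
r = -82 (r = -2 - 80 = -82)
r*225 = -82*225 = -18450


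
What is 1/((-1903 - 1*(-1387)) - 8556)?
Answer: -1/9072 ≈ -0.00011023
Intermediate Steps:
1/((-1903 - 1*(-1387)) - 8556) = 1/((-1903 + 1387) - 8556) = 1/(-516 - 8556) = 1/(-9072) = -1/9072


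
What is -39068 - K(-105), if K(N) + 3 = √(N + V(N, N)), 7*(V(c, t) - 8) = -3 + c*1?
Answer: -39065 - I*√5509/7 ≈ -39065.0 - 10.603*I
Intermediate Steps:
V(c, t) = 53/7 + c/7 (V(c, t) = 8 + (-3 + c*1)/7 = 8 + (-3 + c)/7 = 8 + (-3/7 + c/7) = 53/7 + c/7)
K(N) = -3 + √(53/7 + 8*N/7) (K(N) = -3 + √(N + (53/7 + N/7)) = -3 + √(53/7 + 8*N/7))
-39068 - K(-105) = -39068 - (-3 + √(371 + 56*(-105))/7) = -39068 - (-3 + √(371 - 5880)/7) = -39068 - (-3 + √(-5509)/7) = -39068 - (-3 + (I*√5509)/7) = -39068 - (-3 + I*√5509/7) = -39068 + (3 - I*√5509/7) = -39065 - I*√5509/7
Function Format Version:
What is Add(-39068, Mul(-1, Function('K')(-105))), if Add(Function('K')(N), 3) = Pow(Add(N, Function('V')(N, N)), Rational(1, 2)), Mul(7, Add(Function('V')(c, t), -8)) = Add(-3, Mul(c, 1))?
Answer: Add(-39065, Mul(Rational(-1, 7), I, Pow(5509, Rational(1, 2)))) ≈ Add(-39065., Mul(-10.603, I))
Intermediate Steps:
Function('V')(c, t) = Add(Rational(53, 7), Mul(Rational(1, 7), c)) (Function('V')(c, t) = Add(8, Mul(Rational(1, 7), Add(-3, Mul(c, 1)))) = Add(8, Mul(Rational(1, 7), Add(-3, c))) = Add(8, Add(Rational(-3, 7), Mul(Rational(1, 7), c))) = Add(Rational(53, 7), Mul(Rational(1, 7), c)))
Function('K')(N) = Add(-3, Pow(Add(Rational(53, 7), Mul(Rational(8, 7), N)), Rational(1, 2))) (Function('K')(N) = Add(-3, Pow(Add(N, Add(Rational(53, 7), Mul(Rational(1, 7), N))), Rational(1, 2))) = Add(-3, Pow(Add(Rational(53, 7), Mul(Rational(8, 7), N)), Rational(1, 2))))
Add(-39068, Mul(-1, Function('K')(-105))) = Add(-39068, Mul(-1, Add(-3, Mul(Rational(1, 7), Pow(Add(371, Mul(56, -105)), Rational(1, 2)))))) = Add(-39068, Mul(-1, Add(-3, Mul(Rational(1, 7), Pow(Add(371, -5880), Rational(1, 2)))))) = Add(-39068, Mul(-1, Add(-3, Mul(Rational(1, 7), Pow(-5509, Rational(1, 2)))))) = Add(-39068, Mul(-1, Add(-3, Mul(Rational(1, 7), Mul(I, Pow(5509, Rational(1, 2))))))) = Add(-39068, Mul(-1, Add(-3, Mul(Rational(1, 7), I, Pow(5509, Rational(1, 2)))))) = Add(-39068, Add(3, Mul(Rational(-1, 7), I, Pow(5509, Rational(1, 2))))) = Add(-39065, Mul(Rational(-1, 7), I, Pow(5509, Rational(1, 2))))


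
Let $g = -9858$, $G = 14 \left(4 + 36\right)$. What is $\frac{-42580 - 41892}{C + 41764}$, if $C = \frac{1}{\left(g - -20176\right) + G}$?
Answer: $- \frac{918886416}{454308793} \approx -2.0226$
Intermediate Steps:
$G = 560$ ($G = 14 \cdot 40 = 560$)
$C = \frac{1}{10878}$ ($C = \frac{1}{\left(-9858 - -20176\right) + 560} = \frac{1}{\left(-9858 + 20176\right) + 560} = \frac{1}{10318 + 560} = \frac{1}{10878} \approx 9.1929 \cdot 10^{-5}$)
$\frac{-42580 - 41892}{C + 41764} = \frac{-42580 - 41892}{\frac{1}{10878} + 41764} = - \frac{84472}{\frac{454308793}{10878}} = \left(-84472\right) \frac{10878}{454308793} = - \frac{918886416}{454308793}$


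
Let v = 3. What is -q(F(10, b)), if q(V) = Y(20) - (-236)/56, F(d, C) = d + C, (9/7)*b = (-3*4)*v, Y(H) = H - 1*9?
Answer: -213/14 ≈ -15.214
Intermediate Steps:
Y(H) = -9 + H (Y(H) = H - 9 = -9 + H)
b = -28 (b = 7*(-3*4*3)/9 = 7*(-12*3)/9 = (7/9)*(-36) = -28)
F(d, C) = C + d
q(V) = 213/14 (q(V) = (-9 + 20) - (-236)/56 = 11 - (-236)/56 = 11 - 1*(-59/14) = 11 + 59/14 = 213/14)
-q(F(10, b)) = -1*213/14 = -213/14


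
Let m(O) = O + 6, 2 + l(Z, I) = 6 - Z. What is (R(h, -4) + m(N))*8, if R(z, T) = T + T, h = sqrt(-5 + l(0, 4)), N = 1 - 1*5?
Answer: -48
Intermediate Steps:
l(Z, I) = 4 - Z (l(Z, I) = -2 + (6 - Z) = 4 - Z)
N = -4 (N = 1 - 5 = -4)
h = I (h = sqrt(-5 + (4 - 1*0)) = sqrt(-5 + (4 + 0)) = sqrt(-5 + 4) = sqrt(-1) = I ≈ 1.0*I)
m(O) = 6 + O
R(z, T) = 2*T
(R(h, -4) + m(N))*8 = (2*(-4) + (6 - 4))*8 = (-8 + 2)*8 = -6*8 = -48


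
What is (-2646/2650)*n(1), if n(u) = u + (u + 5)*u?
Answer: -9261/1325 ≈ -6.9894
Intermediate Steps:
n(u) = u + u*(5 + u) (n(u) = u + (5 + u)*u = u + u*(5 + u))
(-2646/2650)*n(1) = (-2646/2650)*(1*(6 + 1)) = (-2646*1/2650)*(1*7) = -1323/1325*7 = -9261/1325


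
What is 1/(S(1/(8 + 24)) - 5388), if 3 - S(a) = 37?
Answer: -1/5422 ≈ -0.00018443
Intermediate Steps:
S(a) = -34 (S(a) = 3 - 1*37 = 3 - 37 = -34)
1/(S(1/(8 + 24)) - 5388) = 1/(-34 - 5388) = 1/(-5422) = -1/5422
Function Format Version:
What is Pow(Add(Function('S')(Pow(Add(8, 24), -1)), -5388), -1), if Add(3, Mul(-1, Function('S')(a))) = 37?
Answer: Rational(-1, 5422) ≈ -0.00018443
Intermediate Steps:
Function('S')(a) = -34 (Function('S')(a) = Add(3, Mul(-1, 37)) = Add(3, -37) = -34)
Pow(Add(Function('S')(Pow(Add(8, 24), -1)), -5388), -1) = Pow(Add(-34, -5388), -1) = Pow(-5422, -1) = Rational(-1, 5422)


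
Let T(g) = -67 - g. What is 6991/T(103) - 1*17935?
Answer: -3055941/170 ≈ -17976.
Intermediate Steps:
6991/T(103) - 1*17935 = 6991/(-67 - 1*103) - 1*17935 = 6991/(-67 - 103) - 17935 = 6991/(-170) - 17935 = 6991*(-1/170) - 17935 = -6991/170 - 17935 = -3055941/170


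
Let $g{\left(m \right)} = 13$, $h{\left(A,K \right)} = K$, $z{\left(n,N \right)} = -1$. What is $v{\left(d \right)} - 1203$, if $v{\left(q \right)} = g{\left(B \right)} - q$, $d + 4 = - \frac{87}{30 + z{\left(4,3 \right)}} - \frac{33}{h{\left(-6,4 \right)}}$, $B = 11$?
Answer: $- \frac{4699}{4} \approx -1174.8$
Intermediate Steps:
$d = - \frac{61}{4}$ ($d = -4 - \left(\frac{33}{4} + \frac{87}{30 - 1}\right) = -4 - \left(\frac{33}{4} + \frac{87}{29}\right) = -4 - \frac{45}{4} = - \frac{61}{4} \approx -15.25$)
$v{\left(q \right)} = 13 - q$
$v{\left(d \right)} - 1203 = \left(13 - - \frac{61}{4}\right) - 1203 = \left(13 + \frac{61}{4}\right) - 1203 = \frac{113}{4} - 1203 = - \frac{4699}{4}$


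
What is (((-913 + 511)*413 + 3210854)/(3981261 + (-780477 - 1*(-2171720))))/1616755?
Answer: 761207/2171505676130 ≈ 3.5054e-7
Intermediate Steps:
(((-913 + 511)*413 + 3210854)/(3981261 + (-780477 - 1*(-2171720))))/1616755 = ((-402*413 + 3210854)/(3981261 + (-780477 + 2171720)))*(1/1616755) = ((-166026 + 3210854)/(3981261 + 1391243))*(1/1616755) = (3044828/5372504)*(1/1616755) = (3044828*(1/5372504))*(1/1616755) = (761207/1343126)*(1/1616755) = 761207/2171505676130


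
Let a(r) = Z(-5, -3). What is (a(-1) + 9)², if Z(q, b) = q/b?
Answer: 1024/9 ≈ 113.78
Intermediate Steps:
a(r) = 5/3 (a(r) = -5/(-3) = -5*(-⅓) = 5/3)
(a(-1) + 9)² = (5/3 + 9)² = (32/3)² = 1024/9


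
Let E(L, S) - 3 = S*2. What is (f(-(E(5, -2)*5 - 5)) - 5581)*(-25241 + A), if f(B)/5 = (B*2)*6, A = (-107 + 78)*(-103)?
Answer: 110847174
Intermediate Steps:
E(L, S) = 3 + 2*S (E(L, S) = 3 + S*2 = 3 + 2*S)
A = 2987 (A = -29*(-103) = 2987)
f(B) = 60*B (f(B) = 5*((B*2)*6) = 5*((2*B)*6) = 5*(12*B) = 60*B)
(f(-(E(5, -2)*5 - 5)) - 5581)*(-25241 + A) = (60*(-((3 + 2*(-2))*5 - 5)) - 5581)*(-25241 + 2987) = (60*(-((3 - 4)*5 - 5)) - 5581)*(-22254) = (60*(-(-1*5 - 5)) - 5581)*(-22254) = (60*(-(-5 - 5)) - 5581)*(-22254) = (60*(-1*(-10)) - 5581)*(-22254) = (60*10 - 5581)*(-22254) = (600 - 5581)*(-22254) = -4981*(-22254) = 110847174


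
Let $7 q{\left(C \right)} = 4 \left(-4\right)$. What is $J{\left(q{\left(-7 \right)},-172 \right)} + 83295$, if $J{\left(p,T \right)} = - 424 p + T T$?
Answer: $\frac{796937}{7} \approx 1.1385 \cdot 10^{5}$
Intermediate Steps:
$q{\left(C \right)} = - \frac{16}{7}$ ($q{\left(C \right)} = \frac{4 \left(-4\right)}{7} = \frac{1}{7} \left(-16\right) = - \frac{16}{7}$)
$J{\left(p,T \right)} = T^{2} - 424 p$ ($J{\left(p,T \right)} = - 424 p + T^{2} = T^{2} - 424 p$)
$J{\left(q{\left(-7 \right)},-172 \right)} + 83295 = \left(\left(-172\right)^{2} - - \frac{6784}{7}\right) + 83295 = \left(29584 + \frac{6784}{7}\right) + 83295 = \frac{213872}{7} + 83295 = \frac{796937}{7}$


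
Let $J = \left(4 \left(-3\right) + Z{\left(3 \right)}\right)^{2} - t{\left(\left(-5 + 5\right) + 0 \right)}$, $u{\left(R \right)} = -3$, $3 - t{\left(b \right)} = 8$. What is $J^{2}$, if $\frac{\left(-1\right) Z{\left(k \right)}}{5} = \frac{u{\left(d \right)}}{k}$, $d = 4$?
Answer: $2916$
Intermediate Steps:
$t{\left(b \right)} = -5$ ($t{\left(b \right)} = 3 - 8 = -5$)
$Z{\left(k \right)} = \frac{15}{k}$ ($Z{\left(k \right)} = - 5 \left(- \frac{3}{k}\right) = \frac{15}{k}$)
$J = 54$ ($J = \left(4 \left(-3\right) + \frac{15}{3}\right)^{2} - -5 = \left(-12 + 15 \cdot \frac{1}{3}\right)^{2} + 5 = \left(-12 + 5\right)^{2} + 5 = \left(-7\right)^{2} + 5 = 49 + 5 = 54$)
$J^{2} = 54^{2} = 2916$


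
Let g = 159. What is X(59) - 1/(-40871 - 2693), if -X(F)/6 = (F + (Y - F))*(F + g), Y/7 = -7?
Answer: 2792103889/43564 ≈ 64092.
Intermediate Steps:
Y = -49 (Y = 7*(-7) = -49)
X(F) = 46746 + 294*F (X(F) = -6*(F + (-49 - F))*(F + 159) = -(-294)*(159 + F) = -6*(-7791 - 49*F) = 46746 + 294*F)
X(59) - 1/(-40871 - 2693) = (46746 + 294*59) - 1/(-40871 - 2693) = (46746 + 17346) - 1/(-43564) = 64092 - 1*(-1/43564) = 64092 + 1/43564 = 2792103889/43564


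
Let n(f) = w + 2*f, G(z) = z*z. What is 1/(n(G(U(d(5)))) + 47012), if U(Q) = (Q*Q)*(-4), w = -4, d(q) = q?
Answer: 1/67008 ≈ 1.4924e-5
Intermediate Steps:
U(Q) = -4*Q² (U(Q) = Q²*(-4) = -4*Q²)
G(z) = z²
n(f) = -4 + 2*f
1/(n(G(U(d(5)))) + 47012) = 1/((-4 + 2*(-4*5²)²) + 47012) = 1/((-4 + 2*(-4*25)²) + 47012) = 1/((-4 + 2*(-100)²) + 47012) = 1/((-4 + 2*10000) + 47012) = 1/((-4 + 20000) + 47012) = 1/(19996 + 47012) = 1/67008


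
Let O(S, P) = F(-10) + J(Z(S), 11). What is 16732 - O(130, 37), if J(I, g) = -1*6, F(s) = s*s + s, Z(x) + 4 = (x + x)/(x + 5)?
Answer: 16648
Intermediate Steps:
Z(x) = -4 + 2*x/(5 + x) (Z(x) = -4 + (x + x)/(x + 5) = -4 + (2*x)/(5 + x) = -4 + 2*x/(5 + x))
F(s) = s + s² (F(s) = s² + s = s + s²)
J(I, g) = -6
O(S, P) = 84 (O(S, P) = -10*(1 - 10) - 6 = -10*(-9) - 6 = 90 - 6 = 84)
16732 - O(130, 37) = 16732 - 1*84 = 16732 - 84 = 16648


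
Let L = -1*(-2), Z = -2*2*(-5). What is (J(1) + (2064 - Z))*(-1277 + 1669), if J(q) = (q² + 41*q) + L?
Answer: 818496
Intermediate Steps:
Z = 20 (Z = -4*(-5) = 20)
L = 2
J(q) = 2 + q² + 41*q (J(q) = (q² + 41*q) + 2 = 2 + q² + 41*q)
(J(1) + (2064 - Z))*(-1277 + 1669) = ((2 + 1² + 41*1) + (2064 - 1*20))*(-1277 + 1669) = ((2 + 1 + 41) + (2064 - 20))*392 = (44 + 2044)*392 = 2088*392 = 818496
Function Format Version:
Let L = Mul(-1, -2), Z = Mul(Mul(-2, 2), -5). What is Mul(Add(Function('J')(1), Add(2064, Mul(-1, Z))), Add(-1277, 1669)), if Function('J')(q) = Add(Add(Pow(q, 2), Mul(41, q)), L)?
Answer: 818496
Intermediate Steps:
Z = 20 (Z = Mul(-4, -5) = 20)
L = 2
Function('J')(q) = Add(2, Pow(q, 2), Mul(41, q)) (Function('J')(q) = Add(Add(Pow(q, 2), Mul(41, q)), 2) = Add(2, Pow(q, 2), Mul(41, q)))
Mul(Add(Function('J')(1), Add(2064, Mul(-1, Z))), Add(-1277, 1669)) = Mul(Add(Add(2, Pow(1, 2), Mul(41, 1)), Add(2064, Mul(-1, 20))), Add(-1277, 1669)) = Mul(Add(Add(2, 1, 41), Add(2064, -20)), 392) = Mul(Add(44, 2044), 392) = Mul(2088, 392) = 818496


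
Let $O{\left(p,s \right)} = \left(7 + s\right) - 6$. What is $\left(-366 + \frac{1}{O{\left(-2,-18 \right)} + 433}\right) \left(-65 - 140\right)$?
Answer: $\frac{31212275}{416} \approx 75030.0$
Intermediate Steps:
$O{\left(p,s \right)} = 1 + s$
$\left(-366 + \frac{1}{O{\left(-2,-18 \right)} + 433}\right) \left(-65 - 140\right) = \left(-366 + \frac{1}{\left(1 - 18\right) + 433}\right) \left(-65 - 140\right) = \left(-366 + \frac{1}{-17 + 433}\right) \left(-65 + \left(-140 + 0\right)\right) = \left(-366 + \frac{1}{416}\right) \left(-65 - 140\right) = \left(-366 + \frac{1}{416}\right) \left(-205\right) = \left(- \frac{152255}{416}\right) \left(-205\right) = \frac{31212275}{416}$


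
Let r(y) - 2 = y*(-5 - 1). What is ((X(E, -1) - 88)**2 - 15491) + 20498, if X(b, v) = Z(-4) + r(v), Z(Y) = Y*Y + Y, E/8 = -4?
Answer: 9631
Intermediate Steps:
E = -32 (E = 8*(-4) = -32)
r(y) = 2 - 6*y (r(y) = 2 + y*(-5 - 1) = 2 + y*(-6) = 2 - 6*y)
Z(Y) = Y + Y**2 (Z(Y) = Y**2 + Y = Y + Y**2)
X(b, v) = 14 - 6*v (X(b, v) = -4*(1 - 4) + (2 - 6*v) = -4*(-3) + (2 - 6*v) = 12 + (2 - 6*v) = 14 - 6*v)
((X(E, -1) - 88)**2 - 15491) + 20498 = (((14 - 6*(-1)) - 88)**2 - 15491) + 20498 = (((14 + 6) - 88)**2 - 15491) + 20498 = ((20 - 88)**2 - 15491) + 20498 = ((-68)**2 - 15491) + 20498 = (4624 - 15491) + 20498 = -10867 + 20498 = 9631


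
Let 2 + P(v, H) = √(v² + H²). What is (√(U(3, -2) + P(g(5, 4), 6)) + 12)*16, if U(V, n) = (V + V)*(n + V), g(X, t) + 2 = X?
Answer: 192 + 16*√(4 + 3*√5) ≈ 244.36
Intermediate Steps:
g(X, t) = -2 + X
P(v, H) = -2 + √(H² + v²) (P(v, H) = -2 + √(v² + H²) = -2 + √(H² + v²))
U(V, n) = 2*V*(V + n) (U(V, n) = (2*V)*(V + n) = 2*V*(V + n))
(√(U(3, -2) + P(g(5, 4), 6)) + 12)*16 = (√(2*3*(3 - 2) + (-2 + √(6² + (-2 + 5)²))) + 12)*16 = (√(2*3*1 + (-2 + √(36 + 3²))) + 12)*16 = (√(6 + (-2 + √(36 + 9))) + 12)*16 = (√(6 + (-2 + √45)) + 12)*16 = (√(6 + (-2 + 3*√5)) + 12)*16 = (√(4 + 3*√5) + 12)*16 = (12 + √(4 + 3*√5))*16 = 192 + 16*√(4 + 3*√5)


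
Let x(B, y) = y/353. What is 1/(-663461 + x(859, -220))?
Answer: -353/234201953 ≈ -1.5072e-6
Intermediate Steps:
x(B, y) = y/353 (x(B, y) = y*(1/353) = y/353)
1/(-663461 + x(859, -220)) = 1/(-663461 + (1/353)*(-220)) = 1/(-663461 - 220/353) = 1/(-234201953/353) = -353/234201953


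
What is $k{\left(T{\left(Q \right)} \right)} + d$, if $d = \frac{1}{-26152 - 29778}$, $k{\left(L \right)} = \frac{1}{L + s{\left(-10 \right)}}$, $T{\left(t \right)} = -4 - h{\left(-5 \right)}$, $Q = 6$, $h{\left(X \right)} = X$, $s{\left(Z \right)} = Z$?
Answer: $- \frac{55939}{503370} \approx -0.11113$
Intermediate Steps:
$T{\left(t \right)} = 1$ ($T{\left(t \right)} = -4 - -5 = -4 + 5 = 1$)
$k{\left(L \right)} = \frac{1}{-10 + L}$ ($k{\left(L \right)} = \frac{1}{L - 10} = \frac{1}{-10 + L}$)
$d = - \frac{1}{55930}$ ($d = \frac{1}{-55930} = - \frac{1}{55930} \approx -1.788 \cdot 10^{-5}$)
$k{\left(T{\left(Q \right)} \right)} + d = \frac{1}{-10 + 1} - \frac{1}{55930} = \frac{1}{-9} - \frac{1}{55930} = - \frac{1}{9} - \frac{1}{55930} = - \frac{55939}{503370}$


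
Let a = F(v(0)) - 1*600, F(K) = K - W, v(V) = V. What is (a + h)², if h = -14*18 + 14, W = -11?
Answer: 683929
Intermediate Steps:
F(K) = 11 + K (F(K) = K - 1*(-11) = K + 11 = 11 + K)
a = -589 (a = (11 + 0) - 1*600 = 11 - 600 = -589)
h = -238 (h = -252 + 14 = -238)
(a + h)² = (-589 - 238)² = (-827)² = 683929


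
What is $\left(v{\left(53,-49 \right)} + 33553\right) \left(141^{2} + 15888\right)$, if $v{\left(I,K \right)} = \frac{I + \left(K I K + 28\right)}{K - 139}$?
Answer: $\frac{110537477235}{94} \approx 1.1759 \cdot 10^{9}$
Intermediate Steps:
$v{\left(I,K \right)} = \frac{28 + I + I K^{2}}{-139 + K}$ ($v{\left(I,K \right)} = \frac{I + \left(I K K + 28\right)}{-139 + K} = \frac{I + \left(I K^{2} + 28\right)}{-139 + K} = \frac{I + \left(28 + I K^{2}\right)}{-139 + K} = \frac{28 + I + I K^{2}}{-139 + K}$)
$\left(v{\left(53,-49 \right)} + 33553\right) \left(141^{2} + 15888\right) = \left(\frac{28 + 53 + 53 \left(-49\right)^{2}}{-139 - 49} + 33553\right) \left(141^{2} + 15888\right) = \left(\frac{28 + 53 + 53 \cdot 2401}{-188} + 33553\right) \left(19881 + 15888\right) = \left(- \frac{28 + 53 + 127253}{188} + 33553\right) 35769 = \left(\left(- \frac{1}{188}\right) 127334 + 33553\right) 35769 = \left(- \frac{63667}{94} + 33553\right) 35769 = \frac{3090315}{94} \cdot 35769 = \frac{110537477235}{94}$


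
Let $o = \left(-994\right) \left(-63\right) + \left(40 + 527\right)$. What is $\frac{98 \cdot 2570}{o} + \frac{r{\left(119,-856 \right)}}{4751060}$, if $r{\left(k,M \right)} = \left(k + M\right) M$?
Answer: $\frac{44159505086}{10721954655} \approx 4.1186$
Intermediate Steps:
$r{\left(k,M \right)} = M \left(M + k\right)$ ($r{\left(k,M \right)} = \left(M + k\right) M = M \left(M + k\right)$)
$o = 63189$ ($o = 62622 + 567 = 63189$)
$\frac{98 \cdot 2570}{o} + \frac{r{\left(119,-856 \right)}}{4751060} = \frac{98 \cdot 2570}{63189} + \frac{\left(-856\right) \left(-856 + 119\right)}{4751060} = 251860 \cdot \frac{1}{63189} + \left(-856\right) \left(-737\right) \frac{1}{4751060} = \frac{35980}{9027} + 630872 \cdot \frac{1}{4751060} = \frac{35980}{9027} + \frac{157718}{1187765} = \frac{44159505086}{10721954655}$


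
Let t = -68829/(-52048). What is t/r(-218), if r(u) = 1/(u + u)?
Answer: -7502361/13012 ≈ -576.57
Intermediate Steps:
t = 68829/52048 (t = -68829*(-1/52048) = 68829/52048 ≈ 1.3224)
r(u) = 1/(2*u)
t/r(-218) = 68829/(52048*(((1/2)/(-218)))) = 68829/(52048*(((1/2)*(-1/218)))) = 68829/(52048*(-1/436)) = (68829/52048)*(-436) = -7502361/13012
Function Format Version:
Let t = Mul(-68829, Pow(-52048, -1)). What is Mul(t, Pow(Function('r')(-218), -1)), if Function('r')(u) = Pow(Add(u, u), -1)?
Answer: Rational(-7502361, 13012) ≈ -576.57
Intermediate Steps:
t = Rational(68829, 52048) (t = Mul(-68829, Rational(-1, 52048)) = Rational(68829, 52048) ≈ 1.3224)
Function('r')(u) = Mul(Rational(1, 2), Pow(u, -1)) (Function('r')(u) = Pow(Mul(2, u), -1) = Mul(Rational(1, 2), Pow(u, -1)))
Mul(t, Pow(Function('r')(-218), -1)) = Mul(Rational(68829, 52048), Pow(Mul(Rational(1, 2), Pow(-218, -1)), -1)) = Mul(Rational(68829, 52048), Pow(Mul(Rational(1, 2), Rational(-1, 218)), -1)) = Mul(Rational(68829, 52048), Pow(Rational(-1, 436), -1)) = Mul(Rational(68829, 52048), -436) = Rational(-7502361, 13012)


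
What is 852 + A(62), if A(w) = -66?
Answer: 786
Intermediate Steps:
852 + A(62) = 852 - 66 = 786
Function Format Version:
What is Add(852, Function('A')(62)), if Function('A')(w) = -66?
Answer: 786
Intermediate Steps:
Add(852, Function('A')(62)) = Add(852, -66) = 786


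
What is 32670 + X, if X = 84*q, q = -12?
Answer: 31662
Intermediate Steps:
X = -1008 (X = 84*(-12) = -1008)
32670 + X = 32670 - 1008 = 31662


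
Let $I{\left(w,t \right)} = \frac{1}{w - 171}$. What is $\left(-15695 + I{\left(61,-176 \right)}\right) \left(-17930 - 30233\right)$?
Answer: $\frac{83151059513}{110} \approx 7.5592 \cdot 10^{8}$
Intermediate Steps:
$I{\left(w,t \right)} = \frac{1}{-171 + w}$
$\left(-15695 + I{\left(61,-176 \right)}\right) \left(-17930 - 30233\right) = \left(-15695 + \frac{1}{-171 + 61}\right) \left(-17930 - 30233\right) = \left(-15695 + \frac{1}{-110}\right) \left(-48163\right) = \left(-15695 - \frac{1}{110}\right) \left(-48163\right) = \left(- \frac{1726451}{110}\right) \left(-48163\right) = \frac{83151059513}{110}$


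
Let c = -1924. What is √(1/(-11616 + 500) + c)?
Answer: I*√59434987115/5558 ≈ 43.863*I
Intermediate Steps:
√(1/(-11616 + 500) + c) = √(1/(-11616 + 500) - 1924) = √(1/(-11116) - 1924) = √(-1/11116 - 1924) = √(-21387185/11116) = I*√59434987115/5558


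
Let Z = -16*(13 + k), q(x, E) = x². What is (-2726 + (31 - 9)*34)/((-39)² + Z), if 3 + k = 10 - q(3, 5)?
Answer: -1978/1345 ≈ -1.4706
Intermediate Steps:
k = -2 (k = -3 + (10 - 1*3²) = -3 + (10 - 1*9) = -3 + (10 - 9) = -3 + 1 = -2)
Z = -176 (Z = -16*(13 - 2) = -16*11 = -176)
(-2726 + (31 - 9)*34)/((-39)² + Z) = (-2726 + (31 - 9)*34)/((-39)² - 176) = (-2726 + 22*34)/(1521 - 176) = (-2726 + 748)/1345 = -1978*1/1345 = -1978/1345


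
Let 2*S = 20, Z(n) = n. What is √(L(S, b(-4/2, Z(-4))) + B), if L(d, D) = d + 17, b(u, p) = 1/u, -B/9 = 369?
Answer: 3*I*√366 ≈ 57.393*I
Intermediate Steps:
B = -3321 (B = -9*369 = -3321)
S = 10 (S = (½)*20 = 10)
L(d, D) = 17 + d
√(L(S, b(-4/2, Z(-4))) + B) = √((17 + 10) - 3321) = √(27 - 3321) = √(-3294) = 3*I*√366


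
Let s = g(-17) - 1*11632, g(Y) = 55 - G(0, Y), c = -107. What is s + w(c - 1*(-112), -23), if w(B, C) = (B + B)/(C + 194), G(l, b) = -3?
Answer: -1979144/171 ≈ -11574.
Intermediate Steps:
g(Y) = 58 (g(Y) = 55 - 1*(-3) = 55 + 3 = 58)
s = -11574 (s = 58 - 1*11632 = 58 - 11632 = -11574)
w(B, C) = 2*B/(194 + C) (w(B, C) = (2*B)/(194 + C) = 2*B/(194 + C))
s + w(c - 1*(-112), -23) = -11574 + 2*(-107 - 1*(-112))/(194 - 23) = -11574 + 2*(-107 + 112)/171 = -11574 + 2*5*(1/171) = -11574 + 10/171 = -1979144/171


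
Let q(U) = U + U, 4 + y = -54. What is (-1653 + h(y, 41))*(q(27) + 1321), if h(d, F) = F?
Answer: -2216500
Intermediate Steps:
y = -58 (y = -4 - 54 = -58)
q(U) = 2*U
(-1653 + h(y, 41))*(q(27) + 1321) = (-1653 + 41)*(2*27 + 1321) = -1612*(54 + 1321) = -1612*1375 = -2216500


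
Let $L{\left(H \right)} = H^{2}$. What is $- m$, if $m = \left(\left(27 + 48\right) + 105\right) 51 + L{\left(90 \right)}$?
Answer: $-17280$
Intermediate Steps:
$m = 17280$ ($m = \left(\left(27 + 48\right) + 105\right) 51 + 90^{2} = \left(75 + 105\right) 51 + 8100 = 180 \cdot 51 + 8100 = 9180 + 8100 = 17280$)
$- m = \left(-1\right) 17280 = -17280$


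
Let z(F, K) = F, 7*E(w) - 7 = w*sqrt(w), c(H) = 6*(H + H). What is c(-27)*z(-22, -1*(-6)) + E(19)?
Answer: 7129 + 19*sqrt(19)/7 ≈ 7140.8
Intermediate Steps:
c(H) = 12*H (c(H) = 6*(2*H) = 12*H)
E(w) = 1 + w**(3/2)/7 (E(w) = 1 + (w*sqrt(w))/7 = 1 + w**(3/2)/7)
c(-27)*z(-22, -1*(-6)) + E(19) = (12*(-27))*(-22) + (1 + 19**(3/2)/7) = -324*(-22) + (1 + (19*sqrt(19))/7) = 7128 + (1 + 19*sqrt(19)/7) = 7129 + 19*sqrt(19)/7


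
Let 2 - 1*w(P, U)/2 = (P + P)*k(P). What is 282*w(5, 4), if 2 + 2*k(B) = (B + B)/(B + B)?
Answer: 3948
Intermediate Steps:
k(B) = -½ (k(B) = -1 + ((B + B)/(B + B))/2 = -1 + ((2*B)/((2*B)))/2 = -1 + ((2*B)*(1/(2*B)))/2 = -1 + (½)*1 = -1 + ½ = -½)
w(P, U) = 4 + 2*P (w(P, U) = 4 - 2*(P + P)*(-1)/2 = 4 - 2*2*P*(-1)/2 = 4 - (-2)*P = 4 + 2*P)
282*w(5, 4) = 282*(4 + 2*5) = 282*(4 + 10) = 282*14 = 3948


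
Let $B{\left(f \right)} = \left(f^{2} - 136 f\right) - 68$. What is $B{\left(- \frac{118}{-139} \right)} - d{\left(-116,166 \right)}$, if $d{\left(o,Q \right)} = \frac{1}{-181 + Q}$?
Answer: $- \frac{52939319}{289815} \approx -182.67$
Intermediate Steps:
$B{\left(f \right)} = -68 + f^{2} - 136 f$
$B{\left(- \frac{118}{-139} \right)} - d{\left(-116,166 \right)} = \left(-68 + \left(- \frac{118}{-139}\right)^{2} - 136 \left(- \frac{118}{-139}\right)\right) - \frac{1}{-181 + 166} = \left(-68 + \left(\left(-118\right) \left(- \frac{1}{139}\right)\right)^{2} - 136 \left(\left(-118\right) \left(- \frac{1}{139}\right)\right)\right) - \frac{1}{-15} = \left(-68 + \left(\frac{118}{139}\right)^{2} - \frac{16048}{139}\right) - - \frac{1}{15} = \left(-68 + \frac{13924}{19321} - \frac{16048}{139}\right) + \frac{1}{15} = - \frac{3530576}{19321} + \frac{1}{15} = - \frac{52939319}{289815}$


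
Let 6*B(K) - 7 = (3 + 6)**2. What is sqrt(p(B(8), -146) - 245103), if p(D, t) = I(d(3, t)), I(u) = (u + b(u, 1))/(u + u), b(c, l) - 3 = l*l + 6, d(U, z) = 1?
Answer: I*sqrt(980390)/2 ≈ 495.07*I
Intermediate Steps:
B(K) = 44/3 (B(K) = 7/6 + (3 + 6)**2/6 = 7/6 + (1/6)*9**2 = 7/6 + (1/6)*81 = 7/6 + 27/2 = 44/3)
b(c, l) = 9 + l**2 (b(c, l) = 3 + (l*l + 6) = 3 + (l**2 + 6) = 3 + (6 + l**2) = 9 + l**2)
I(u) = (10 + u)/(2*u) (I(u) = (u + (9 + 1**2))/(u + u) = (u + (9 + 1))/((2*u)) = (u + 10)*(1/(2*u)) = (10 + u)*(1/(2*u)) = (10 + u)/(2*u))
p(D, t) = 11/2 (p(D, t) = (1/2)*(10 + 1)/1 = (1/2)*1*11 = 11/2)
sqrt(p(B(8), -146) - 245103) = sqrt(11/2 - 245103) = sqrt(-490195/2) = I*sqrt(980390)/2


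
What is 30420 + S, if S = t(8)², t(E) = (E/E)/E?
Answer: 1946881/64 ≈ 30420.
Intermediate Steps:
t(E) = 1/E
S = 1/64 (S = (1/8)² = (⅛)² = 1/64 ≈ 0.015625)
30420 + S = 30420 + 1/64 = 1946881/64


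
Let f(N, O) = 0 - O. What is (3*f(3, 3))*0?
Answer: 0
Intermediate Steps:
f(N, O) = -O
(3*f(3, 3))*0 = (3*(-1*3))*0 = (3*(-3))*0 = -9*0 = 0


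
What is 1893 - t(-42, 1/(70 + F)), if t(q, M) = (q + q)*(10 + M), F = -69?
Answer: 2817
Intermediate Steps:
t(q, M) = 2*q*(10 + M) (t(q, M) = (2*q)*(10 + M) = 2*q*(10 + M))
1893 - t(-42, 1/(70 + F)) = 1893 - 2*(-42)*(10 + 1/(70 - 69)) = 1893 - 2*(-42)*(10 + 1/1) = 1893 - 2*(-42)*(10 + 1) = 1893 - 2*(-42)*11 = 1893 - 1*(-924) = 1893 + 924 = 2817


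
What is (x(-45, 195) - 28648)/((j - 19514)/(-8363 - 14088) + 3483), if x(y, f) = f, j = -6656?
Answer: -638798303/78223003 ≈ -8.1664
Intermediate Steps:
(x(-45, 195) - 28648)/((j - 19514)/(-8363 - 14088) + 3483) = (195 - 28648)/((-6656 - 19514)/(-8363 - 14088) + 3483) = -28453/(-26170/(-22451) + 3483) = -28453/(-26170*(-1/22451) + 3483) = -28453/(26170/22451 + 3483) = -28453/78223003/22451 = -28453*22451/78223003 = -638798303/78223003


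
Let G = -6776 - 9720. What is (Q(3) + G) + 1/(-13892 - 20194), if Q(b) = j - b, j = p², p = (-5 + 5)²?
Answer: -562384915/34086 ≈ -16499.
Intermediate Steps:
G = -16496
p = 0 (p = 0² = 0)
j = 0 (j = 0² = 0)
Q(b) = -b (Q(b) = 0 - b = -b)
(Q(3) + G) + 1/(-13892 - 20194) = (-1*3 - 16496) + 1/(-13892 - 20194) = (-3 - 16496) + 1/(-34086) = -16499 - 1/34086 = -562384915/34086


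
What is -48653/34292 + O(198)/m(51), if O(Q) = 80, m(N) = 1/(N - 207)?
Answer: -428012813/34292 ≈ -12481.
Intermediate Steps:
m(N) = 1/(-207 + N)
-48653/34292 + O(198)/m(51) = -48653/34292 + 80/(1/(-207 + 51)) = -48653*1/34292 + 80/(1/(-156)) = -48653/34292 + 80/(-1/156) = -48653/34292 + 80*(-156) = -48653/34292 - 12480 = -428012813/34292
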